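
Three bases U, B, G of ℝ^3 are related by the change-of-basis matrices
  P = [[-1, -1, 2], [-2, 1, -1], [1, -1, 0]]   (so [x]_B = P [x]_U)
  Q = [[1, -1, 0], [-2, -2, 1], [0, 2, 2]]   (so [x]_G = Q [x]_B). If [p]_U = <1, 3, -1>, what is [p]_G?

<-8, 6, 0>

Composing the changes, [p]_G = Q P [p]_U.
Q P = [[1, -2, 3], [7, -1, -2], [-2, 0, -2]]; applying this to <1, 3, -1> gives <-8, 6, 0>.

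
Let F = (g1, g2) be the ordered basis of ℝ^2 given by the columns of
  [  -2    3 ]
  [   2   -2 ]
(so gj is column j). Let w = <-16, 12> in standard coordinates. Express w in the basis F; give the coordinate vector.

<2, -4>

Write w = c_1 g1 + c_2 g2 and solve for the c_i.
System: -2c_1 + 3c_2 = -16, 2c_1 - 2c_2 = 12; solving gives c_1 = 2, c_2 = -4.
Check: 2g1 - 4g2 = <-16, 12>.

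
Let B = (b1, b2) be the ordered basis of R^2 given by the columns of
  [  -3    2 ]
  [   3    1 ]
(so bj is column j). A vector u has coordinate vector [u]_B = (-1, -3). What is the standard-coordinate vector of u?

u = M [u]_B, where M has columns b1, b2.
Carrying out the matrix-vector product, u = (-3, -6).

(-3, -6)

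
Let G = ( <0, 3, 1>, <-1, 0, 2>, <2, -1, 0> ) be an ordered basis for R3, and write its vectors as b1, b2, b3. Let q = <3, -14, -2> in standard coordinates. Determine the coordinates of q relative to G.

<-4, 1, 2>

[q]_G is the unique c with M c = q, where M has columns b1, ..., b3.
Gaussian elimination on [M | q] yields c = (-4, 1, 2).
Check: -4b1 + b2 + 2b3 = <3, -14, -2>.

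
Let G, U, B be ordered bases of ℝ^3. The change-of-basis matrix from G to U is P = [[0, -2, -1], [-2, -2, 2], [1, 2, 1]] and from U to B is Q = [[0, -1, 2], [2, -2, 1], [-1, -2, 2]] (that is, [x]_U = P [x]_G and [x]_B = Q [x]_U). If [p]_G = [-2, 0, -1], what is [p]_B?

First [p]_U = P [p]_G = [1, 2, -3].
Then [p]_B = Q [p]_U = [-8, -5, -11].

[-8, -5, -11]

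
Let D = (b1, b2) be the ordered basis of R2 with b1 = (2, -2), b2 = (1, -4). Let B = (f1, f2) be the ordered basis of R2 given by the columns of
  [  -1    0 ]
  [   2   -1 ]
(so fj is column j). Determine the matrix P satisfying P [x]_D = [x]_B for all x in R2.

Column j of P is [bj]_B, since P maps D-coordinates to B-coordinates.
Expressing b1 in B: b1 = -2f1 - 2f2, so column 1 of P is (-2, -2).
Doing the same for each bj gives P = [[-2, -1], [-2, 2]].

[[-2, -1], [-2, 2]]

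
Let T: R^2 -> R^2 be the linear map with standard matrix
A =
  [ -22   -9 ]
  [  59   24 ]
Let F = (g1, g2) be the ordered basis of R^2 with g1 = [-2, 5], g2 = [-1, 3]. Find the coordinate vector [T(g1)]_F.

Column 1 of [T]_F is the F-coordinate vector of T(g1).
In standard coordinates T(g1) = A g1 = [-1, 2].
Converting to F: [-1, 2] = g1 - g2, so the coordinate vector is [1, -1].

[1, -1]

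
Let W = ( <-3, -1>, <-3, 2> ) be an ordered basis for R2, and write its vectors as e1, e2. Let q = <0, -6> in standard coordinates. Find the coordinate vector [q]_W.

We seek scalars with c_1 e1 + c_2 e2 = q; equivalently solve M c = q where the columns of M are e1, e2.
System: -3c_1 - 3c_2 = 0, -c_1 + 2c_2 = -6; solving gives c_1 = 2, c_2 = -2.
Check: 2e1 - 2e2 = <0, -6>.

<2, -2>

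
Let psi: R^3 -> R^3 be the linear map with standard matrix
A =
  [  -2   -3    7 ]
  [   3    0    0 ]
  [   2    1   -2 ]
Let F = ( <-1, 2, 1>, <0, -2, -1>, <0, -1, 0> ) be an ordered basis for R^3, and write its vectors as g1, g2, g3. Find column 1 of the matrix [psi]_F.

Compute psi(g1) = A g1 = <3, -3, -2> in standard coordinates.
Then write this in F-coordinates: solve for y in y_1 g1 + ... + y_3 g3 = <3, -3, -2>.
This gives y = <-3, -1, -1>, which is column 1 of [psi]_F.

<-3, -1, -1>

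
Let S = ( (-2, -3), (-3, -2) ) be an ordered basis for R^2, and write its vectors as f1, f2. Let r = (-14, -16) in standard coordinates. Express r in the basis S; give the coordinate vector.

Write r = c_1 f1 + c_2 f2 and solve for the c_i.
System: -2c_1 - 3c_2 = -14, -3c_1 - 2c_2 = -16; solving gives c_1 = 4, c_2 = 2.
Check: 4f1 + 2f2 = (-14, -16).

(4, 2)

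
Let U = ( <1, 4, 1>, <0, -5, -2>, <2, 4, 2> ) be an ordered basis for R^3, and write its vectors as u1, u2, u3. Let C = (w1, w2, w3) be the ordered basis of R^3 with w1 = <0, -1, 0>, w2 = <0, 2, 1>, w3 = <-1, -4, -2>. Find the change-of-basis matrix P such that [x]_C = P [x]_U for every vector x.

Let M have columns uj and N have columns wj. Then for every x, N [x]_C = x = M [x]_U, so P = N^(-1) M.
Since det N = 1, N^(-1) has integer entries; multiplying gives P = [[-2, 1, 0], [-1, -2, -2], [-1, 0, -2]].

[[-2, 1, 0], [-1, -2, -2], [-1, 0, -2]]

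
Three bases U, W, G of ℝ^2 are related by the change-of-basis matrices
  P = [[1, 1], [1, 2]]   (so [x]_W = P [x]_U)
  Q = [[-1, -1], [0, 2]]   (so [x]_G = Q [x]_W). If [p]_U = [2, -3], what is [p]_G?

Composing the changes, [p]_G = Q P [p]_U.
Q P = [[-2, -3], [2, 4]]; applying this to [2, -3] gives [5, -8].

[5, -8]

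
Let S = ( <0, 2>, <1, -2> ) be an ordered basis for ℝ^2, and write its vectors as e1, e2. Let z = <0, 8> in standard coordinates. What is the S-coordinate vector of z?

Write z = c_1 e1 + c_2 e2 and solve for the c_i.
System: 0c_1 + c_2 = 0, 2c_1 - 2c_2 = 8; solving gives c_1 = 4, c_2 = 0.
Check: 4e1 + 0·e2 = <0, 8>.

<4, 0>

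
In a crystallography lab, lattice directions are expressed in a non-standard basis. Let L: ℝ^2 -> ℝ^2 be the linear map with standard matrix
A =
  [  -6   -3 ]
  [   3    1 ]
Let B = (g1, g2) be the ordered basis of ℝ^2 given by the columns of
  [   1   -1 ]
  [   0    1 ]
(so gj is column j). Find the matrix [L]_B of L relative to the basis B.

The j-th column of [L]_B is [L(gj)]_B.
L(g1) = A g1 = [-6, 3] = -3g1 + 3g2, so column 1 is [-3, 3].
Repeating for g2 and assembling the columns gives [[-3, 1], [3, -2]].

[[-3, 1], [3, -2]]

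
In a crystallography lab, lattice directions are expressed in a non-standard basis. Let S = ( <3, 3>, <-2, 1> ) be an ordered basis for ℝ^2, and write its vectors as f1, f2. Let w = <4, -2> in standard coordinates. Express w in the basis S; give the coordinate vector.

Write w = c_1 f1 + c_2 f2 and solve for the c_i.
System: 3c_1 - 2c_2 = 4, 3c_1 + c_2 = -2; solving gives c_1 = 0, c_2 = -2.
Check: 0·f1 - 2f2 = <4, -2>.

<0, -2>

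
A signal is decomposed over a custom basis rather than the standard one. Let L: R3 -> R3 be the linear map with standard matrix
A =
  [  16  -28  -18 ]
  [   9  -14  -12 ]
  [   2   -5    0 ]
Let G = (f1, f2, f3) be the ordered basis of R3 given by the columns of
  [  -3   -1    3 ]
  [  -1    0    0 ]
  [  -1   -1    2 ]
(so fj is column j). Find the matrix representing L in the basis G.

With P the matrix whose columns are f1, ..., f3, [L]_G = P^(-1) A P.
Column by column: L(f1) = A f1 = [-2, -1, -1]; its G-coordinates [1, 2, 1] give column 1.
Continuing for each basis vector yields [L]_G = [[1, -3, -3], [2, 1, -3], [1, -2, 0]].

[[1, -3, -3], [2, 1, -3], [1, -2, 0]]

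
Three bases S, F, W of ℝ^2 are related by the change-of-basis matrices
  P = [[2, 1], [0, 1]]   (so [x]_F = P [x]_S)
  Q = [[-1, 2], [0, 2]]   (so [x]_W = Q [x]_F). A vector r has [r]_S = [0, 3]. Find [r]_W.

Apply P to get F-coordinates [3, 3], then Q to get W-coordinates.
The result is [r]_W = [3, 6].

[3, 6]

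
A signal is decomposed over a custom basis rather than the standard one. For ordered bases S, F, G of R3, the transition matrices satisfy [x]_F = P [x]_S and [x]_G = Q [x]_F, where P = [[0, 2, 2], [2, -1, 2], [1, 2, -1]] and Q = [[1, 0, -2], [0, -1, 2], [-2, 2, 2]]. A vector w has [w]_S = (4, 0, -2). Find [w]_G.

(-16, 8, 28)

Composing the changes, [w]_G = Q P [w]_S.
Q P = [[-2, -2, 4], [0, 5, -4], [6, -2, -2]]; applying this to (4, 0, -2) gives (-16, 8, 28).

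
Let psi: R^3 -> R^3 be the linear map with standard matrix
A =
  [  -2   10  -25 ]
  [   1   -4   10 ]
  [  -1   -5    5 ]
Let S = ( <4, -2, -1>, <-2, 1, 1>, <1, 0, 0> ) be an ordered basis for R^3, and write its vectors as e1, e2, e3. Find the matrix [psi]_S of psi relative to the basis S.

Let P have columns e1, ..., e3. Then [psi]_S = P^(-1) A P.
Here det P = -1, so P^(-1) is integer; computing A P first and then P^(-1)(A P) gives [[-1, -2, -2], [0, 0, -3], [1, -3, 0]].

[[-1, -2, -2], [0, 0, -3], [1, -3, 0]]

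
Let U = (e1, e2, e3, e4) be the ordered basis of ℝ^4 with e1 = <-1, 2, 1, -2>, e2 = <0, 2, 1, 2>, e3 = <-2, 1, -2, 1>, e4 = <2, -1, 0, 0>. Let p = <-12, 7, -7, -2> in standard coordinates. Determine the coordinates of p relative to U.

<2, -1, 4, -1>

We seek scalars with c_1 e1 + ... + c_4 e4 = p; equivalently solve M c = p where the columns of M are e1, ..., e4.
Row-reducing the augmented matrix [M | p] gives c = (2, -1, 4, -1).
Check: 2e1 - e2 + 4e3 - e4 = <-12, 7, -7, -2>.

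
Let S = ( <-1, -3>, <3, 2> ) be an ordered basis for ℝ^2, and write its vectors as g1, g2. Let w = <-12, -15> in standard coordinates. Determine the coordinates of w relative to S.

<3, -3>

Write w = c_1 g1 + c_2 g2 and solve for the c_i.
System: -c_1 + 3c_2 = -12, -3c_1 + 2c_2 = -15; solving gives c_1 = 3, c_2 = -3.
Check: 3g1 - 3g2 = <-12, -15>.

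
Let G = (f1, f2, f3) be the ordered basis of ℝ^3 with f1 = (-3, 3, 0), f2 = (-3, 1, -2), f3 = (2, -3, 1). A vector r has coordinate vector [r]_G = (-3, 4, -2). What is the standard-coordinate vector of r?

The coordinates say r = -3f1 + 4f2 - 2f3; adding the scaled basis vectors gives (-7, 1, -10).

(-7, 1, -10)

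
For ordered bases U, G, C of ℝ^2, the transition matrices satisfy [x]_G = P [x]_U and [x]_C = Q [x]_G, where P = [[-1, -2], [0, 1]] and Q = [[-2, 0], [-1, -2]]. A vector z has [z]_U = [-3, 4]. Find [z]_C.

[10, -3]

Apply P to get G-coordinates [-5, 4], then Q to get C-coordinates.
The result is [z]_C = [10, -3].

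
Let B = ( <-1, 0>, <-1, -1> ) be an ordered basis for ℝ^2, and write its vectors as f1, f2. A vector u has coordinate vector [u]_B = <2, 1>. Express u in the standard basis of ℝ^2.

<-3, -1>

By definition u = 2f1 + f2.
Summing componentwise gives <-3, -1>.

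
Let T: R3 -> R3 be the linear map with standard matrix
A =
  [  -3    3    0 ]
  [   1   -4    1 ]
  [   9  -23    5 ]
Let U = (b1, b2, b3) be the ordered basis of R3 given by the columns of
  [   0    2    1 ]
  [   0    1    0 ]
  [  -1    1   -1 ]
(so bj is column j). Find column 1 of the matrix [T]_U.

[2, -1, 2]

Compute T(b1) = A b1 = [0, -1, -5] in standard coordinates.
Then write this in U-coordinates: solve for y in y_1 b1 + ... + y_3 b3 = [0, -1, -5].
This gives y = [2, -1, 2], which is column 1 of [T]_U.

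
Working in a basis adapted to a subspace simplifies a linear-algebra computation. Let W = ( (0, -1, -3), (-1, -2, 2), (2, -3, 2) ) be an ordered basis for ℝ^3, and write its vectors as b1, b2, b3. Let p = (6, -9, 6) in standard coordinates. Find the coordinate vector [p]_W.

(0, 0, 3)

[p]_W is the unique c with M c = p, where M has columns b1, ..., b3.
Solving this 3x3 system gives c = (0, 0, 3).
Check: 0·b1 + 0·b2 + 3b3 = (6, -9, 6).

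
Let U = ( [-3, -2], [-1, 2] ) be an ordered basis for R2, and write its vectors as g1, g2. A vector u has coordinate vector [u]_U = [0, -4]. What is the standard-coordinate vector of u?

[4, -8]

u = M [u]_U, where M has columns g1, g2.
Carrying out the matrix-vector product, u = [4, -8].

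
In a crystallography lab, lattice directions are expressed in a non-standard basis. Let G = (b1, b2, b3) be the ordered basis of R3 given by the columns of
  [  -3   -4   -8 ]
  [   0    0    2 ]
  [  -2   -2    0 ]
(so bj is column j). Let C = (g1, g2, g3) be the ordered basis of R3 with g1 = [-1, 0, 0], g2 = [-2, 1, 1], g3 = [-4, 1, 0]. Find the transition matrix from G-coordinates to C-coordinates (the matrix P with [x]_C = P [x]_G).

Take x = bj: its G-coordinates are the j-th standard unit vector, so P e_j — column j of P — equals [bj]_C.
b1 = -g1 - 2g2 + 2g3, giving column 1 = [-1, -2, 2]; repeating for each j gives P = [[-1, 0, 0], [-2, -2, 0], [2, 2, 2]].

[[-1, 0, 0], [-2, -2, 0], [2, 2, 2]]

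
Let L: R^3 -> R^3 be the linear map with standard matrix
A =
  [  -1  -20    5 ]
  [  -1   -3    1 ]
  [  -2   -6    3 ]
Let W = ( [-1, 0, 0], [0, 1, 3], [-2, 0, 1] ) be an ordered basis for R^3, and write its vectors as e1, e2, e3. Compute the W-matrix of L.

The j-th column of [L]_W is [L(ej)]_W.
L(e1) = A e1 = [1, 1, 2] = e1 + e2 - e3, so column 1 is [1, 1, -1].
Repeating for e2, e3 and assembling the columns gives [[1, -1, -3], [1, 0, 3], [-1, 3, -2]].

[[1, -1, -3], [1, 0, 3], [-1, 3, -2]]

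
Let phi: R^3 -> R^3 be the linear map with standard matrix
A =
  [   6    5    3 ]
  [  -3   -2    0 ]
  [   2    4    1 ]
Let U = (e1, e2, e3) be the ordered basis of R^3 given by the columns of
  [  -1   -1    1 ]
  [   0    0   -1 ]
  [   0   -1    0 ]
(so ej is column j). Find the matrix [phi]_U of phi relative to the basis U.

The j-th column of [phi]_U is [phi(ej)]_U.
phi(e1) = A e1 = (-6, 3, -2) = e1 + 2e2 - 3e3, so column 1 is (1, 2, -3).
Repeating for e2, e3 and assembling the columns gives [[1, 3, -2], [2, 3, 2], [-3, -3, 1]].

[[1, 3, -2], [2, 3, 2], [-3, -3, 1]]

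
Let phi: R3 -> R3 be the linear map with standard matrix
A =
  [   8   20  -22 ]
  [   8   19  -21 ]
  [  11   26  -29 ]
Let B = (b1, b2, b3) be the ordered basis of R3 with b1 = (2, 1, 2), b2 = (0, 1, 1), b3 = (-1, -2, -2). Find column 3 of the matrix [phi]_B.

(-1, 1, 2)

Compute phi(b3) = A b3 = (-4, -4, -5) in standard coordinates.
Then write this in B-coordinates: solve for y in y_1 b1 + ... + y_3 b3 = (-4, -4, -5).
This gives y = (-1, 1, 2), which is column 3 of [phi]_B.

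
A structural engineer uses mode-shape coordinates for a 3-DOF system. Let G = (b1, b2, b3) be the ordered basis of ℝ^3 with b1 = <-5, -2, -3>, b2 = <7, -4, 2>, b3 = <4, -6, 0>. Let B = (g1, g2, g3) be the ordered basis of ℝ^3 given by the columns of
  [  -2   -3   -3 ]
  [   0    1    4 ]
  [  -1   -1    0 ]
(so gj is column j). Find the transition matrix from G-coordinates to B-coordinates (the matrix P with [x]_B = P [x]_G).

[[1, -2, -2], [2, 0, 2], [-1, -1, -2]]

Take x = bj: its G-coordinates are the j-th standard unit vector, so P e_j — column j of P — equals [bj]_B.
b1 = g1 + 2g2 - g3, giving column 1 = <1, 2, -1>; repeating for each j gives P = [[1, -2, -2], [2, 0, 2], [-1, -1, -2]].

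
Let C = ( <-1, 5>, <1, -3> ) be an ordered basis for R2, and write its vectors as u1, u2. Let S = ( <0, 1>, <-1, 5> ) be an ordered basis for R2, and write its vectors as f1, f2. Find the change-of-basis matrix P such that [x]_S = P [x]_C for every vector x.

[[0, 2], [1, -1]]

Let M have columns uj and N have columns fj. Then for every x, N [x]_S = x = M [x]_C, so P = N^(-1) M.
Since det N = 1, N^(-1) has integer entries; multiplying gives P = [[0, 2], [1, -1]].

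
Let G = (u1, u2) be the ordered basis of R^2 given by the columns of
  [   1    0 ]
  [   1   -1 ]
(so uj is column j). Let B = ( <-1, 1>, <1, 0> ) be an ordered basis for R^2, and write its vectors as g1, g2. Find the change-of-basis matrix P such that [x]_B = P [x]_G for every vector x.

Column j of P is [uj]_B, since P maps G-coordinates to B-coordinates.
Expressing u1 in B: u1 = g1 + 2g2, so column 1 of P is <1, 2>.
Doing the same for each uj gives P = [[1, -1], [2, -1]].

[[1, -1], [2, -1]]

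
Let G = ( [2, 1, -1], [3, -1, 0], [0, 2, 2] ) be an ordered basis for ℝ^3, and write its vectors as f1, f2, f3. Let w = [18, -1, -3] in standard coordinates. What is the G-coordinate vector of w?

[w]_G is the unique c with M c = w, where M has columns f1, ..., f3.
Solving this 3x3 system gives c = (3, 4, 0).
Check: 3f1 + 4f2 + 0·f3 = [18, -1, -3].

[3, 4, 0]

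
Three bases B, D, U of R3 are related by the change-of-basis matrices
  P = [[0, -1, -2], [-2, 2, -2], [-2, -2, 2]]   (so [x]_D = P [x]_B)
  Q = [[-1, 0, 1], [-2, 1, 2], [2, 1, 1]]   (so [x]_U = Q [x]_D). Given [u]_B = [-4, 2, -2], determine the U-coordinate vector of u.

Apply P to get D-coordinates [2, 16, 0], then Q to get U-coordinates.
The result is [u]_U = [-2, 12, 20].

[-2, 12, 20]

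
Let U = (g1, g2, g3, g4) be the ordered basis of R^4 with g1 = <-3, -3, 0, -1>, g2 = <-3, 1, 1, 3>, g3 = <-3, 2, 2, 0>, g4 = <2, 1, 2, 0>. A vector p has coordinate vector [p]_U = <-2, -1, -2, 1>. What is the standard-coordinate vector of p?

p = M [p]_U, where M has columns g1, ..., g4.
Carrying out the matrix-vector product, p = <17, 2, -3, -1>.

<17, 2, -3, -1>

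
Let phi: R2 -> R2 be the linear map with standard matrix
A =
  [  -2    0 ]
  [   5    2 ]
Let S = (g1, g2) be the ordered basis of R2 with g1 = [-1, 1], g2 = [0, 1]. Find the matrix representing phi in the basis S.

[[-2, 0], [-1, 2]]

The j-th column of [phi]_S is [phi(gj)]_S.
phi(g1) = A g1 = [2, -3] = -2g1 - g2, so column 1 is [-2, -1].
Repeating for g2 and assembling the columns gives [[-2, 0], [-1, 2]].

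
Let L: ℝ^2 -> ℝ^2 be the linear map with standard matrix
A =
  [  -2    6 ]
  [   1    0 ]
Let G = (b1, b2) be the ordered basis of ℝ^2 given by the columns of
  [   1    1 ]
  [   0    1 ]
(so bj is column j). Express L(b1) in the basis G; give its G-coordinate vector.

Compute L(b1) = A b1 = (-2, 1) in standard coordinates.
Then write this in G-coordinates: solve for y in y_1 b1 + y_2 b2 = (-2, 1).
This gives y = (-3, 1), which is column 1 of [L]_G.

(-3, 1)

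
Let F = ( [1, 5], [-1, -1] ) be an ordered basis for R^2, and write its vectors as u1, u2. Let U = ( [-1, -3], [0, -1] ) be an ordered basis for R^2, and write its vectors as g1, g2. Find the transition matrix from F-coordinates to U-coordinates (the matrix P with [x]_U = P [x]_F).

[[-1, 1], [-2, -2]]

Take x = uj: its F-coordinates are the j-th standard unit vector, so P e_j — column j of P — equals [uj]_U.
u1 = -g1 - 2g2, giving column 1 = [-1, -2]; repeating for each j gives P = [[-1, 1], [-2, -2]].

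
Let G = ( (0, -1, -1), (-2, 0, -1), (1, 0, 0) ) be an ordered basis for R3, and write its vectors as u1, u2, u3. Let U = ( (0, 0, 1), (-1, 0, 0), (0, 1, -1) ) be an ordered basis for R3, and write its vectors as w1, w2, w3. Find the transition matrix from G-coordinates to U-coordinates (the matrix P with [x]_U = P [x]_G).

[[-2, -1, 0], [0, 2, -1], [-1, 0, 0]]

Take x = uj: its G-coordinates are the j-th standard unit vector, so P e_j — column j of P — equals [uj]_U.
u1 = -2w1 + 0·w2 - w3, giving column 1 = (-2, 0, -1); repeating for each j gives P = [[-2, -1, 0], [0, 2, -1], [-1, 0, 0]].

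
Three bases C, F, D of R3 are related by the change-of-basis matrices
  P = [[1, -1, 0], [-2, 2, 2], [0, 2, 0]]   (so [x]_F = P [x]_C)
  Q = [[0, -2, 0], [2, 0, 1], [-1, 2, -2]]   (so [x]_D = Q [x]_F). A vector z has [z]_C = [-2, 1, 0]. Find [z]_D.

[-12, -4, 11]

Composing the changes, [z]_D = Q P [z]_C.
Q P = [[4, -4, -4], [2, 0, 0], [-5, 1, 4]]; applying this to [-2, 1, 0] gives [-12, -4, 11].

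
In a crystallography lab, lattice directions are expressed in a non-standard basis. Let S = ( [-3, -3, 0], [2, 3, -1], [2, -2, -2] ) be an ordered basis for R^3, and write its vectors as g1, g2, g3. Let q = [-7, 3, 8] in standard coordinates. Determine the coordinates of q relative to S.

[-1, -2, -3]

Write q = c_1 g1 + ... + c_3 g3 and solve for the c_i.
Row-reducing the augmented matrix [M | q] gives c = (-1, -2, -3).
Check: -g1 - 2g2 - 3g3 = [-7, 3, 8].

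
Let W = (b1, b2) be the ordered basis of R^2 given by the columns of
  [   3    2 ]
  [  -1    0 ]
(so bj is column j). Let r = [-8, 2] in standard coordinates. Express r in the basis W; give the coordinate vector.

[-2, -1]

Write r = c_1 b1 + c_2 b2 and solve for the c_i.
System: 3c_1 + 2c_2 = -8, -c_1 + 0c_2 = 2; solving gives c_1 = -2, c_2 = -1.
Check: -2b1 - b2 = [-8, 2].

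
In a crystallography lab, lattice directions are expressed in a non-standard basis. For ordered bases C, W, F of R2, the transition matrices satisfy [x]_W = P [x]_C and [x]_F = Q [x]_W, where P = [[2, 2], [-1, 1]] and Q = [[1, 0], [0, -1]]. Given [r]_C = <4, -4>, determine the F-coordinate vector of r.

<0, 8>

First [r]_W = P [r]_C = <0, -8>.
Then [r]_F = Q [r]_W = <0, 8>.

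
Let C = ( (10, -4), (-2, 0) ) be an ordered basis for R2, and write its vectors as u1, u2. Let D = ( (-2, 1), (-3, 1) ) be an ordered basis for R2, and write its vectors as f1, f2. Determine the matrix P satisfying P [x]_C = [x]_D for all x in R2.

[[-2, -2], [-2, 2]]

Take x = uj: its C-coordinates are the j-th standard unit vector, so P e_j — column j of P — equals [uj]_D.
u1 = -2f1 - 2f2, giving column 1 = (-2, -2); repeating for each j gives P = [[-2, -2], [-2, 2]].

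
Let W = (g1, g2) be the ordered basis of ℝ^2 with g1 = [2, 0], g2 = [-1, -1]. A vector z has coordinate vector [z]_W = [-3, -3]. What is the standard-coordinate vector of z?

[-3, 3]

z = M [z]_W, where M has columns g1, g2.
Carrying out the matrix-vector product, z = [-3, 3].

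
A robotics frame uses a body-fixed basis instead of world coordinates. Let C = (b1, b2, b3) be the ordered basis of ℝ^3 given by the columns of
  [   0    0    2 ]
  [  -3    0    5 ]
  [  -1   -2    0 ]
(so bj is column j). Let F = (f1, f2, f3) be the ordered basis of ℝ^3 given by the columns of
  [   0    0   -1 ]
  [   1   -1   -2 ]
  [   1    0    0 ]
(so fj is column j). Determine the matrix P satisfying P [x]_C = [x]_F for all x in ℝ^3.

Column j of P is [bj]_F, since P maps C-coordinates to F-coordinates.
Expressing b1 in F: b1 = -f1 + 2f2 + 0·f3, so column 1 of P is (-1, 2, 0).
Doing the same for each bj gives P = [[-1, -2, 0], [2, -2, -1], [0, 0, -2]].

[[-1, -2, 0], [2, -2, -1], [0, 0, -2]]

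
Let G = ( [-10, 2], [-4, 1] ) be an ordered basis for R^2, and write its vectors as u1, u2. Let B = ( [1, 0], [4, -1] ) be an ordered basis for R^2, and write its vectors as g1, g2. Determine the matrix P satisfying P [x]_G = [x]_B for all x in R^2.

[[-2, 0], [-2, -1]]

Take x = uj: its G-coordinates are the j-th standard unit vector, so P e_j — column j of P — equals [uj]_B.
u1 = -2g1 - 2g2, giving column 1 = [-2, -2]; repeating for each j gives P = [[-2, 0], [-2, -1]].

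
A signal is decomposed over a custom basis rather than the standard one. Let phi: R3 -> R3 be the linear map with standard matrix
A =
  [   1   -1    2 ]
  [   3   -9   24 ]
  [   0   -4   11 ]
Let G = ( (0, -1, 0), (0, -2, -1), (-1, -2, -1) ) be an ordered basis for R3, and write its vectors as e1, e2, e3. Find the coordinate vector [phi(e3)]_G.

Column 3 of [phi]_G is the G-coordinate vector of phi(e3).
In standard coordinates phi(e3) = A e3 = (-1, -9, -3).
Converting to G: (-1, -9, -3) = 3e1 + 2e2 + e3, so the coordinate vector is (3, 2, 1).

(3, 2, 1)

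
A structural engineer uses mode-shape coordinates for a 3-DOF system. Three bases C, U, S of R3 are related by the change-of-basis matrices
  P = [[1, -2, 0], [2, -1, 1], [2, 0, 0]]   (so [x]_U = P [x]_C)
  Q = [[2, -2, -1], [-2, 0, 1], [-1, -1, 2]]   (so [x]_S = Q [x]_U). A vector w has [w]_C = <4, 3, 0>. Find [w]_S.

<-22, 12, 13>

Composing the changes, [w]_S = Q P [w]_C.
Q P = [[-4, -2, -2], [0, 4, 0], [1, 3, -1]]; applying this to <4, 3, 0> gives <-22, 12, 13>.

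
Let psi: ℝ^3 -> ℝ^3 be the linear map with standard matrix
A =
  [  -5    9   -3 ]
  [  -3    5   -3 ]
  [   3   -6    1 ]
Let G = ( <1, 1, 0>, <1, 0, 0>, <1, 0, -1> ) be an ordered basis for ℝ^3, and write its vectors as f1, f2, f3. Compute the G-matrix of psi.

[[2, -3, 0], [-1, 1, 0], [3, -3, -2]]

Let P have columns f1, ..., f3. Then [psi]_G = P^(-1) A P.
Here det P = 1, so P^(-1) is integer; computing A P first and then P^(-1)(A P) gives [[2, -3, 0], [-1, 1, 0], [3, -3, -2]].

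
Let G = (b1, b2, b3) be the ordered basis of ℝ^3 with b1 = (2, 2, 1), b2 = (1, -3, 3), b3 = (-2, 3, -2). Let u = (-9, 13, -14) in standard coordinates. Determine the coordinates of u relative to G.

[u]_G is the unique c with M c = u, where M has columns b1, ..., b3.
Gaussian elimination on [M | u] yields c = (-1, -3, 2).
Check: -b1 - 3b2 + 2b3 = (-9, 13, -14).

(-1, -3, 2)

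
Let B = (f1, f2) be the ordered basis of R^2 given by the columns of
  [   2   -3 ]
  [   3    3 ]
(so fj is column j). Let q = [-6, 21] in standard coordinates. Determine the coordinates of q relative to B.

[3, 4]

[q]_B is the unique c with M c = q, where M has columns f1, f2.
System: 2c_1 - 3c_2 = -6, 3c_1 + 3c_2 = 21; solving gives c_1 = 3, c_2 = 4.
Check: 3f1 + 4f2 = [-6, 21].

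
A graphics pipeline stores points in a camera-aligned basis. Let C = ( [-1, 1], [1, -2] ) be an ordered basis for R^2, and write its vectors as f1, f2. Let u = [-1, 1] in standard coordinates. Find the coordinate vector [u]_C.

[1, 0]

We seek scalars with c_1 f1 + c_2 f2 = u; equivalently solve M c = u where the columns of M are f1, f2.
System: -c_1 + c_2 = -1, c_1 - 2c_2 = 1; solving gives c_1 = 1, c_2 = 0.
Check: f1 + 0·f2 = [-1, 1].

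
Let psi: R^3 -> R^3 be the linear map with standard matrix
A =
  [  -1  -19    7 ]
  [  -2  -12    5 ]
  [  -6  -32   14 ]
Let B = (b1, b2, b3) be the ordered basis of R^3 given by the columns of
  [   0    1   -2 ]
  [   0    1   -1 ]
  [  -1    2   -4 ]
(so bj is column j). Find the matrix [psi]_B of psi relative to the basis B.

[[0, -2, -2], [-3, -2, -1], [2, 2, 3]]

With P the matrix whose columns are b1, ..., b3, [psi]_B = P^(-1) A P.
Column by column: psi(b1) = A b1 = <-7, -5, -14>; its B-coordinates <0, -3, 2> give column 1.
Continuing for each basis vector yields [psi]_B = [[0, -2, -2], [-3, -2, -1], [2, 2, 3]].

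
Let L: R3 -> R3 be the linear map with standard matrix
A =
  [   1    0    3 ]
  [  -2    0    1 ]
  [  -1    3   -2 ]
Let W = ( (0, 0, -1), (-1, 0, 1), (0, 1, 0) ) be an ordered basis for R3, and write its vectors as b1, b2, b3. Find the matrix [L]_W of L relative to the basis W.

With P the matrix whose columns are b1, ..., b3, [L]_W = P^(-1) A P.
Column by column: L(b1) = A b1 = (-3, -1, 2); its W-coordinates (1, 3, -1) give column 1.
Continuing for each basis vector yields [L]_W = [[1, -1, -3], [3, -2, 0], [-1, 3, 0]].

[[1, -1, -3], [3, -2, 0], [-1, 3, 0]]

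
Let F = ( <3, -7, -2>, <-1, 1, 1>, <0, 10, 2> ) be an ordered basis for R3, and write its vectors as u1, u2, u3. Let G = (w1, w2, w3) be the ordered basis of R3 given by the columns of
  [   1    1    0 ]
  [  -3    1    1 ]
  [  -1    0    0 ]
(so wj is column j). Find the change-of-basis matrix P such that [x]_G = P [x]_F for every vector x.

[[2, -1, -2], [1, 0, 2], [-2, -2, 2]]

Column j of P is [uj]_G, since P maps F-coordinates to G-coordinates.
Expressing u1 in G: u1 = 2w1 + w2 - 2w3, so column 1 of P is <2, 1, -2>.
Doing the same for each uj gives P = [[2, -1, -2], [1, 0, 2], [-2, -2, 2]].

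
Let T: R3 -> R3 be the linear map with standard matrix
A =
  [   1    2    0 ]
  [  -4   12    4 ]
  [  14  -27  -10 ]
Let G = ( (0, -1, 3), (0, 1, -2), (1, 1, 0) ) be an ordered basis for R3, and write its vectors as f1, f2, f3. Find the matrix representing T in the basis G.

Let P have columns f1, ..., f3. Then [T]_G = P^(-1) A P.
Here det P = -1, so P^(-1) is integer; computing A P first and then P^(-1)(A P) gives [[1, -3, -3], [3, -1, 2], [-2, 2, 3]].

[[1, -3, -3], [3, -1, 2], [-2, 2, 3]]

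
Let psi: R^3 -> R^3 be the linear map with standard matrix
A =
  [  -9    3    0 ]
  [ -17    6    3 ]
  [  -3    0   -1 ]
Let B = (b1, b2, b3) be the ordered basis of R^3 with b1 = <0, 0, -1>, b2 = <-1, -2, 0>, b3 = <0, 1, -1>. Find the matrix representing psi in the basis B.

[[2, -2, 2], [0, -3, -3], [-3, -1, -3]]

With P the matrix whose columns are b1, ..., b3, [psi]_B = P^(-1) A P.
Column by column: psi(b1) = A b1 = <0, -3, 1>; its B-coordinates <2, 0, -3> give column 1.
Continuing for each basis vector yields [psi]_B = [[2, -2, 2], [0, -3, -3], [-3, -1, -3]].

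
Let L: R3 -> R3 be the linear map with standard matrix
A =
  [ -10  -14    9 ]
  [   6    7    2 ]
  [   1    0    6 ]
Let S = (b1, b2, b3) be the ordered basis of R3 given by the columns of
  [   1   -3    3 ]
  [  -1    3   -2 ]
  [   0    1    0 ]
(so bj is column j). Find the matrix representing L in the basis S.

[[-2, 0, 1], [1, 3, 3], [3, 2, 2]]

With P the matrix whose columns are b1, ..., b3, [L]_S = P^(-1) A P.
Column by column: L(b1) = A b1 = [4, -1, 1]; its S-coordinates [-2, 1, 3] give column 1.
Continuing for each basis vector yields [L]_S = [[-2, 0, 1], [1, 3, 3], [3, 2, 2]].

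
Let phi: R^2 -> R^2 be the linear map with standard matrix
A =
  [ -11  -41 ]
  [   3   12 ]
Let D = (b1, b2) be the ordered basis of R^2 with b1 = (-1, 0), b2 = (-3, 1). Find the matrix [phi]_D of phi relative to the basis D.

The j-th column of [phi]_D is [phi(bj)]_D.
phi(b1) = A b1 = (11, -3) = -2b1 - 3b2, so column 1 is (-2, -3).
Repeating for b2 and assembling the columns gives [[-2, -1], [-3, 3]].

[[-2, -1], [-3, 3]]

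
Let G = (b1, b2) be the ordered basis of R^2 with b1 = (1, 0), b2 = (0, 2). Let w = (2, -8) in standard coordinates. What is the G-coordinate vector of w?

We seek scalars with c_1 b1 + c_2 b2 = w; equivalently solve M c = w where the columns of M are b1, b2.
System: c_1 + 0c_2 = 2, 0c_1 + 2c_2 = -8; solving gives c_1 = 2, c_2 = -4.
Check: 2b1 - 4b2 = (2, -8).

(2, -4)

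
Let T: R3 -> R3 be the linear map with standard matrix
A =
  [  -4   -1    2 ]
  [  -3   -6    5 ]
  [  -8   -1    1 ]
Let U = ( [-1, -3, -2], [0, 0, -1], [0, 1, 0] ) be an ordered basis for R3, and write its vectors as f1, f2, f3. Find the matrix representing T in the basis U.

The j-th column of [T]_U is [T(fj)]_U.
T(f1) = A f1 = [3, 11, 9] = -3f1 - 3f2 + 2f3, so column 1 is [-3, -3, 2].
Repeating for f2, f3 and assembling the columns gives [[-3, 2, 1], [-3, -3, -1], [2, 1, -3]].

[[-3, 2, 1], [-3, -3, -1], [2, 1, -3]]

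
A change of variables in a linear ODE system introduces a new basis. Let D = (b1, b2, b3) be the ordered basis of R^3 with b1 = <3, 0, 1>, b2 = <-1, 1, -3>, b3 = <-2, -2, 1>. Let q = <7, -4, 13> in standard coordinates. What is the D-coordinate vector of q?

Write q = c_1 b1 + ... + c_3 b3 and solve for the c_i.
Gaussian elimination on [M | q] yields c = (1, -4, 0).
Check: b1 - 4b2 + 0·b3 = <7, -4, 13>.

<1, -4, 0>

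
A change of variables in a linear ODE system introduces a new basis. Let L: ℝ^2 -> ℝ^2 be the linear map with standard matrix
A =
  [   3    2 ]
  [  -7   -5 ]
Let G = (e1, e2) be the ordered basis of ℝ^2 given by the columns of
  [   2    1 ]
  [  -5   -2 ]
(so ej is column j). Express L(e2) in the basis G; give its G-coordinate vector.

[-1, 1]

Column 2 of [L]_G is the G-coordinate vector of L(e2).
In standard coordinates L(e2) = A e2 = [-1, 3].
Converting to G: [-1, 3] = -e1 + e2, so the coordinate vector is [-1, 1].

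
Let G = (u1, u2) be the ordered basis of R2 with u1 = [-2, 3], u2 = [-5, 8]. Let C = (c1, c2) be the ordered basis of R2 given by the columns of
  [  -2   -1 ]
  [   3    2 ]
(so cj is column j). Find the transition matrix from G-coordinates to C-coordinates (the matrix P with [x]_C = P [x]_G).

[[1, 2], [0, 1]]

Take x = uj: its G-coordinates are the j-th standard unit vector, so P e_j — column j of P — equals [uj]_C.
u1 = c1 + 0·c2, giving column 1 = [1, 0]; repeating for each j gives P = [[1, 2], [0, 1]].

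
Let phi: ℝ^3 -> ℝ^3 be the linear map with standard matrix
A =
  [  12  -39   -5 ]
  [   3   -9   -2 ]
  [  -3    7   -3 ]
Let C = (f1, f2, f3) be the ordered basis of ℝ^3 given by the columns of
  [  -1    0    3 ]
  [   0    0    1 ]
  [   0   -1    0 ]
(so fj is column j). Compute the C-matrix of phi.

The j-th column of [phi]_C is [phi(fj)]_C.
phi(f1) = A f1 = [-12, -3, 3] = 3f1 - 3f2 - 3f3, so column 1 is [3, -3, -3].
Repeating for f2, f3 and assembling the columns gives [[3, 1, 3], [-3, -3, 2], [-3, 2, 0]].

[[3, 1, 3], [-3, -3, 2], [-3, 2, 0]]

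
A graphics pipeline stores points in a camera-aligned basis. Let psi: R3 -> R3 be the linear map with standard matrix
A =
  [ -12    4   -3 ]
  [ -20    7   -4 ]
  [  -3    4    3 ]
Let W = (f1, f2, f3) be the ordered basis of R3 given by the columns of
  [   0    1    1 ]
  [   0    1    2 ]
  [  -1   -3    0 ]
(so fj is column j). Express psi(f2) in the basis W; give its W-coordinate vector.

Compute psi(f2) = A f2 = (1, -1, -8) in standard coordinates.
Then write this in W-coordinates: solve for y in y_1 f1 + ... + y_3 f3 = (1, -1, -8).
This gives y = (-1, 3, -2), which is column 2 of [psi]_W.

(-1, 3, -2)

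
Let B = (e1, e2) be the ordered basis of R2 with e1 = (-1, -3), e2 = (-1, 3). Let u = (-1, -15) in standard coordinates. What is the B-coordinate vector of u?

(3, -2)

We seek scalars with c_1 e1 + c_2 e2 = u; equivalently solve M c = u where the columns of M are e1, e2.
System: -c_1 - c_2 = -1, -3c_1 + 3c_2 = -15; solving gives c_1 = 3, c_2 = -2.
Check: 3e1 - 2e2 = (-1, -15).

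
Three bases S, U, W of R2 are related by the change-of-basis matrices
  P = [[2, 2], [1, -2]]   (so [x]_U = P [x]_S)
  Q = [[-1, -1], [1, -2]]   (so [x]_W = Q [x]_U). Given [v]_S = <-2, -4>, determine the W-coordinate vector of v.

<6, -24>

First [v]_U = P [v]_S = <-12, 6>.
Then [v]_W = Q [v]_U = <6, -24>.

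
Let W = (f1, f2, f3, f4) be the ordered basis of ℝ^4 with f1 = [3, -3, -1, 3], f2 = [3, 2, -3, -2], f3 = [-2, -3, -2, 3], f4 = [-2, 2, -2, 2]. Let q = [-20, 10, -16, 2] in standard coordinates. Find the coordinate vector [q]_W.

[-4, 2, 4, 3]

Write q = c_1 f1 + ... + c_4 f4 and solve for the c_i.
Solving this 4x4 system gives c = (-4, 2, 4, 3).
Check: -4f1 + 2f2 + 4f3 + 3f4 = [-20, 10, -16, 2].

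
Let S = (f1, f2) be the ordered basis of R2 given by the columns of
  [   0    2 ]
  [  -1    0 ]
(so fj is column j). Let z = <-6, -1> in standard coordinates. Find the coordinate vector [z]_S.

<1, -3>

[z]_S is the unique c with M c = z, where M has columns f1, f2.
System: 0c_1 + 2c_2 = -6, -c_1 + 0c_2 = -1; solving gives c_1 = 1, c_2 = -3.
Check: f1 - 3f2 = <-6, -1>.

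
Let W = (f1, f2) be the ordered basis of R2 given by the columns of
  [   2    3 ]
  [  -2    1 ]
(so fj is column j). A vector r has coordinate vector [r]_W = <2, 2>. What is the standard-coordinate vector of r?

r = M [r]_W, where M has columns f1, f2.
Carrying out the matrix-vector product, r = <10, -2>.

<10, -2>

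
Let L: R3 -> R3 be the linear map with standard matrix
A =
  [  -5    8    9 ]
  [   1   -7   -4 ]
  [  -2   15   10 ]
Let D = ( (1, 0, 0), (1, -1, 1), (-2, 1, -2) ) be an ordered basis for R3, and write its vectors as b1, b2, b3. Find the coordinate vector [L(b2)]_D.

Column 2 of [L]_D is the D-coordinate vector of L(b2).
In standard coordinates L(b2) = A b2 = (-4, 4, -7).
Converting to D: (-4, 4, -7) = 3b1 - b2 + 3b3, so the coordinate vector is (3, -1, 3).

(3, -1, 3)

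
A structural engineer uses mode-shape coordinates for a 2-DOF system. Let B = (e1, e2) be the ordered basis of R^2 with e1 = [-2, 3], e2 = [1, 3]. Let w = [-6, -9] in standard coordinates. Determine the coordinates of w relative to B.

Write w = c_1 e1 + c_2 e2 and solve for the c_i.
System: -2c_1 + c_2 = -6, 3c_1 + 3c_2 = -9; solving gives c_1 = 1, c_2 = -4.
Check: e1 - 4e2 = [-6, -9].

[1, -4]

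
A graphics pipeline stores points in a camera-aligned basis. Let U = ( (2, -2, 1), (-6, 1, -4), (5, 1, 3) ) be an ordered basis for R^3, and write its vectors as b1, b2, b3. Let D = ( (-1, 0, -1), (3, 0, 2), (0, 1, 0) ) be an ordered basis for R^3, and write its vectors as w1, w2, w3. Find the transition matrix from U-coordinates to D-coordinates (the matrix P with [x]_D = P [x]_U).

[[1, 0, 1], [1, -2, 2], [-2, 1, 1]]

Let M have columns bj and N have columns wj. Then for every x, N [x]_D = x = M [x]_U, so P = N^(-1) M.
Since det N = -1, N^(-1) has integer entries; multiplying gives P = [[1, 0, 1], [1, -2, 2], [-2, 1, 1]].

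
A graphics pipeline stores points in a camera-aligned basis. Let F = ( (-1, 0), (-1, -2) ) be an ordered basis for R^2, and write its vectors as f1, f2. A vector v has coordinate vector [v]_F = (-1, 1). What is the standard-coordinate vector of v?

(0, -2)

v = M [v]_F, where M has columns f1, f2.
Carrying out the matrix-vector product, v = (0, -2).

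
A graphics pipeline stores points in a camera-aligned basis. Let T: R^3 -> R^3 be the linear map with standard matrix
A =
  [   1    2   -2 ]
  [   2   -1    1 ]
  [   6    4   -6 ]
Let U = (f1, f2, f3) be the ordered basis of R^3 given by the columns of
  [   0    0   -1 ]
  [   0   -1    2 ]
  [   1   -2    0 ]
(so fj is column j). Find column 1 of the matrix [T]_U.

Compute T(f1) = A f1 = (-2, 1, -6) in standard coordinates.
Then write this in U-coordinates: solve for y in y_1 f1 + ... + y_3 f3 = (-2, 1, -6).
This gives y = (0, 3, 2), which is column 1 of [T]_U.

(0, 3, 2)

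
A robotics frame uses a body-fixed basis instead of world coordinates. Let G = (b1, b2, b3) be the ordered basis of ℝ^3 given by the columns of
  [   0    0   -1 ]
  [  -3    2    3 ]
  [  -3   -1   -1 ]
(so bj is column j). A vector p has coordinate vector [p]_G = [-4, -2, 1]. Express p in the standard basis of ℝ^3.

[-1, 11, 13]

p = M [p]_G, where M has columns b1, ..., b3.
Carrying out the matrix-vector product, p = [-1, 11, 13].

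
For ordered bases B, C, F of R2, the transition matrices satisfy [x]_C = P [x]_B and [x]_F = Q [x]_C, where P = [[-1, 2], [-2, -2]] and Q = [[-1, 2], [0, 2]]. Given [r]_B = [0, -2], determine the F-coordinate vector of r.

Apply P to get C-coordinates [-4, 4], then Q to get F-coordinates.
The result is [r]_F = [12, 8].

[12, 8]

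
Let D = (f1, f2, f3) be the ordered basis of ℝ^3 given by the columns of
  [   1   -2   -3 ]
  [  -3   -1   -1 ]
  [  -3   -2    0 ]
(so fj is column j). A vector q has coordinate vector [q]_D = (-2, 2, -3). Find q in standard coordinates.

(3, 7, 2)

By definition q = -2f1 + 2f2 - 3f3.
Summing componentwise gives (3, 7, 2).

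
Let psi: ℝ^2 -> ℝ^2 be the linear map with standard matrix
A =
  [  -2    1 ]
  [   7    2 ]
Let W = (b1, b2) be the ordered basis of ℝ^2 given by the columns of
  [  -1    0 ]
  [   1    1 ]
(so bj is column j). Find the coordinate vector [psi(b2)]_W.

Compute psi(b2) = A b2 = (1, 2) in standard coordinates.
Then write this in W-coordinates: solve for y in y_1 b1 + y_2 b2 = (1, 2).
This gives y = (-1, 3), which is column 2 of [psi]_W.

(-1, 3)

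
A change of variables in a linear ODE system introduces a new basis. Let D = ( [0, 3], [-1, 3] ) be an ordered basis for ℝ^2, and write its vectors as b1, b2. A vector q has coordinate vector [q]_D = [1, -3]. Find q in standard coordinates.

[3, -6]

By definition q = b1 - 3b2.
Summing componentwise gives [3, -6].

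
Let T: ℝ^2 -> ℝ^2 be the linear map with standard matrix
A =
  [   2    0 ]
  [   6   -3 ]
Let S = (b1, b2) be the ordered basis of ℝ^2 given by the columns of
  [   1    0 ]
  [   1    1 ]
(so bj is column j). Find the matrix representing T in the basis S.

Let P have columns b1, b2. Then [T]_S = P^(-1) A P.
Here det P = 1, so P^(-1) is integer; computing A P first and then P^(-1)(A P) gives [[2, 0], [1, -3]].

[[2, 0], [1, -3]]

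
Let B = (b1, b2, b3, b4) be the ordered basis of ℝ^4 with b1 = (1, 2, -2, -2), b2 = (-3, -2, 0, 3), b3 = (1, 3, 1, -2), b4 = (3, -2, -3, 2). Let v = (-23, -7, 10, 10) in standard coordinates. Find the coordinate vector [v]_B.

(-1, 4, -1, -3)

[v]_B is the unique c with M c = v, where M has columns b1, ..., b4.
Solving this 4x4 system gives c = (-1, 4, -1, -3).
Check: -b1 + 4b2 - b3 - 3b4 = (-23, -7, 10, 10).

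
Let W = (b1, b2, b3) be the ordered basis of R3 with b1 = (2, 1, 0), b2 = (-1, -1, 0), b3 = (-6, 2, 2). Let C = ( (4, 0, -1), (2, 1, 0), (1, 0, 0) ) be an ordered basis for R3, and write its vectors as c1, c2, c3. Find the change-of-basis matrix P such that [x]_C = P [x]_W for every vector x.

[[0, 0, -2], [1, -1, 2], [0, 1, -2]]

Let M have columns bj and N have columns cj. Then for every x, N [x]_C = x = M [x]_W, so P = N^(-1) M.
Since det N = 1, N^(-1) has integer entries; multiplying gives P = [[0, 0, -2], [1, -1, 2], [0, 1, -2]].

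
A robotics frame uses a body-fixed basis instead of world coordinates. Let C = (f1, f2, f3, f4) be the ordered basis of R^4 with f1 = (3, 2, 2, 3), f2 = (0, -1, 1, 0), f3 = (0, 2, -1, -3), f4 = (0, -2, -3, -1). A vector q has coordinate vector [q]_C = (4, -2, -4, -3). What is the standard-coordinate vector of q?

By definition q = 4f1 - 2f2 - 4f3 - 3f4.
Summing componentwise gives (12, 8, 19, 27).

(12, 8, 19, 27)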